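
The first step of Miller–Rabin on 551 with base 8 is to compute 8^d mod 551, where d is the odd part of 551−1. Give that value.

551 − 1 = 550 = 2^1 · 275, so d = 275.
8^1 ≡ 8 (mod 551)
8^2 ≡ 8^2 = 64 ≡ 64 (mod 551)
8^4 ≡ 64^2 = 4096 ≡ 239 (mod 551)
8^8 ≡ 239^2 = 57121 ≡ 368 (mod 551)
8^16 ≡ 368^2 = 135424 ≡ 429 (mod 551)
8^32 ≡ 429^2 = 184041 ≡ 7 (mod 551)
8^64 ≡ 7^2 = 49 ≡ 49 (mod 551)
8^128 ≡ 49^2 = 2401 ≡ 197 (mod 551)
8^256 ≡ 197^2 = 38809 ≡ 239 (mod 551)
275 = 256 + 16 + 2 + 1 in binary powers of 2.
So 8^275 ≡ 239 · 429 · 64 · 8 ≡ 449 (mod 551).
Squaring chain: 449; never reaches −1, so base 8 is a Miller–Rabin witness that 551 is composite.

449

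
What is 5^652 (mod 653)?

5^1 ≡ 5 (mod 653)
5^2 ≡ 5^2 = 25 ≡ 25 (mod 653)
5^4 ≡ 25^2 = 625 ≡ 625 (mod 653)
5^8 ≡ 625^2 = 390625 ≡ 131 (mod 653)
5^16 ≡ 131^2 = 17161 ≡ 183 (mod 653)
5^32 ≡ 183^2 = 33489 ≡ 186 (mod 653)
5^64 ≡ 186^2 = 34596 ≡ 640 (mod 653)
5^128 ≡ 640^2 = 409600 ≡ 169 (mod 653)
5^256 ≡ 169^2 = 28561 ≡ 482 (mod 653)
5^512 ≡ 482^2 = 232324 ≡ 509 (mod 653)
652 = 512 + 128 + 8 + 4 in binary powers of 2.
So 5^652 ≡ 509 · 169 · 131 · 625 ≡ 1 (mod 653).
Since the result is 1, base 5 gives no evidence that 653 is composite.

1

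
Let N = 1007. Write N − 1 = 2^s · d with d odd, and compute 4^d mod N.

271

1007 − 1 = 1006 = 2^1 · 503, so d = 503.
4^1 ≡ 4 (mod 1007)
4^2 ≡ 4^2 = 16 ≡ 16 (mod 1007)
4^4 ≡ 16^2 = 256 ≡ 256 (mod 1007)
4^8 ≡ 256^2 = 65536 ≡ 81 (mod 1007)
4^16 ≡ 81^2 = 6561 ≡ 519 (mod 1007)
4^32 ≡ 519^2 = 269361 ≡ 492 (mod 1007)
4^64 ≡ 492^2 = 242064 ≡ 384 (mod 1007)
4^128 ≡ 384^2 = 147456 ≡ 434 (mod 1007)
4^256 ≡ 434^2 = 188356 ≡ 47 (mod 1007)
503 = 256 + 128 + 64 + 32 + 16 + 4 + 2 + 1 in binary powers of 2.
So 4^503 ≡ 47 · 434 · 384 · 492 · 519 · 256 · 16 · 4 ≡ 271 (mod 1007).
Squaring chain: 271; never reaches −1, so base 4 is a Miller–Rabin witness that 1007 is composite.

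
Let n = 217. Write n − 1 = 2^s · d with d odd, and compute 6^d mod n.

216

217 − 1 = 216 = 2^3 · 27, so d = 27.
6^1 ≡ 6 (mod 217)
6^2 ≡ 6^2 = 36 ≡ 36 (mod 217)
6^4 ≡ 36^2 = 1296 ≡ 211 (mod 217)
6^8 ≡ 211^2 = 44521 ≡ 36 (mod 217)
6^16 ≡ 36^2 = 1296 ≡ 211 (mod 217)
27 = 16 + 8 + 2 + 1 in binary powers of 2.
So 6^27 ≡ 211 · 36 · 36 · 6 ≡ 216 (mod 217).
Since 6^d ≡ 216 (mod 217), base 6 does not prove 217 composite.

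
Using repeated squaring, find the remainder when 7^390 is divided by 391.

7^1 ≡ 7 (mod 391)
7^2 ≡ 7^2 = 49 ≡ 49 (mod 391)
7^4 ≡ 49^2 = 2401 ≡ 55 (mod 391)
7^8 ≡ 55^2 = 3025 ≡ 288 (mod 391)
7^16 ≡ 288^2 = 82944 ≡ 52 (mod 391)
7^32 ≡ 52^2 = 2704 ≡ 358 (mod 391)
7^64 ≡ 358^2 = 128164 ≡ 307 (mod 391)
7^128 ≡ 307^2 = 94249 ≡ 18 (mod 391)
7^256 ≡ 18^2 = 324 ≡ 324 (mod 391)
390 = 256 + 128 + 4 + 2 in binary powers of 2.
So 7^390 ≡ 324 · 18 · 55 · 49 ≡ 213 (mod 391).
Since 213 ≠ 1, base 7 is a Fermat witness: 391 is composite.

213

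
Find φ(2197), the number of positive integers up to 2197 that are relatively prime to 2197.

2028

Factor: 2197 = 13^3.
φ(2197) = 13^2·(13−1) = 2028.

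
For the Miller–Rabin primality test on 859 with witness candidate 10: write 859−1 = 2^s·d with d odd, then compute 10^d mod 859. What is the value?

859 − 1 = 858 = 2^1 · 429, so d = 429.
10^1 ≡ 10 (mod 859)
10^2 ≡ 10^2 = 100 ≡ 100 (mod 859)
10^4 ≡ 100^2 = 10000 ≡ 551 (mod 859)
10^8 ≡ 551^2 = 303601 ≡ 374 (mod 859)
10^16 ≡ 374^2 = 139876 ≡ 718 (mod 859)
10^32 ≡ 718^2 = 515524 ≡ 124 (mod 859)
10^64 ≡ 124^2 = 15376 ≡ 773 (mod 859)
10^128 ≡ 773^2 = 597529 ≡ 524 (mod 859)
10^256 ≡ 524^2 = 274576 ≡ 555 (mod 859)
429 = 256 + 128 + 32 + 8 + 4 + 1 in binary powers of 2.
So 10^429 ≡ 555 · 524 · 124 · 374 · 551 · 10 ≡ 858 (mod 859).
Since 10^d ≡ 858 (mod 859), base 10 does not prove 859 composite.

858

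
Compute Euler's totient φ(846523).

812736

Factor: 846523 = 37 · 137 · 167.
φ(846523) = (37−1) · (137−1) · (167−1) = 36 · 136 · 166 = 812736.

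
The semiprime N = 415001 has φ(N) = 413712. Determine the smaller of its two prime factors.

φ(n) = (p−1)(q−1) = n − (p+q) + 1, so p + q = 415001 − 413712 + 1 = 1290.
p and q are the roots of t² − 1290t + 415001 = 0.
Discriminant: 1290² − 4·415001 = 1664100 − 1660004 = 4096; √4096 = 64.
q = (1290 − 64)/2 = 613, p = (1290 + 64)/2 = 677.
Check: 613 · 677 = 415001.

613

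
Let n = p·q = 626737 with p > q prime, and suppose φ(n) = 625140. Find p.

907

φ(n) = (p−1)(q−1) = n − (p+q) + 1, so p + q = 626737 − 625140 + 1 = 1598.
p and q are the roots of t² − 1598t + 626737 = 0.
Discriminant: 1598² − 4·626737 = 2553604 − 2506948 = 46656; √46656 = 216.
q = (1598 − 216)/2 = 691, p = (1598 + 216)/2 = 907.
Check: 691 · 907 = 626737.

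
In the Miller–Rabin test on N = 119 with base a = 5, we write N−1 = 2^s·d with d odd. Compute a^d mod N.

119 − 1 = 118 = 2^1 · 59, so d = 59.
5^1 ≡ 5 (mod 119)
5^2 ≡ 5^2 = 25 ≡ 25 (mod 119)
5^4 ≡ 25^2 = 625 ≡ 30 (mod 119)
5^8 ≡ 30^2 = 900 ≡ 67 (mod 119)
5^16 ≡ 67^2 = 4489 ≡ 86 (mod 119)
5^32 ≡ 86^2 = 7396 ≡ 18 (mod 119)
59 = 32 + 16 + 8 + 2 + 1 in binary powers of 2.
So 5^59 ≡ 18 · 86 · 67 · 25 · 5 ≡ 45 (mod 119).
Squaring chain: 45; never reaches −1, so base 5 is a Miller–Rabin witness that 119 is composite.

45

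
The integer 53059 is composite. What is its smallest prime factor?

53059 is odd.
Digit sum 22, not divisible by 3.
Ends in 9: not divisible by 5.
7: 53059 = 7·7579 + 6
11: 53059 = 11·4823 + 6
13: 53059 = 13·4081 + 6
17: 53059 = 17·3121 + 2
19: 53059 = 19·2792 + 11
23: 53059 = 23·2306 + 21
29: 53059 = 29·1829 + 18
31: 53059 = 31·1711 + 18
37: 53059 = 37·1434 + 1
41: 53059 = 41·1294 + 5
43: 53059 = 43·1233 + 40
47: 53059 = 47·1128 + 43
53: 53059 = 53·1001 + 6
59: 53059 = 59·899 + 18
61: 53059 = 61·869 + 50
67: 53059 = 67·791 + 62
71: 53059 = 71·747 + 22
73: 53059 = 73·726 + 61
79: 53059 = 79·671 + 50
83: 53059 = 83·639 + 22
89: 53059 = 89·596 + 15
97: 53059 = 97·547

97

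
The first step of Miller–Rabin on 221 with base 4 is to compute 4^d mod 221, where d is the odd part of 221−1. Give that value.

30

221 − 1 = 220 = 2^2 · 55, so d = 55.
4^1 ≡ 4 (mod 221)
4^2 ≡ 4^2 = 16 ≡ 16 (mod 221)
4^4 ≡ 16^2 = 256 ≡ 35 (mod 221)
4^8 ≡ 35^2 = 1225 ≡ 120 (mod 221)
4^16 ≡ 120^2 = 14400 ≡ 35 (mod 221)
4^32 ≡ 35^2 = 1225 ≡ 120 (mod 221)
55 = 32 + 16 + 4 + 2 + 1 in binary powers of 2.
So 4^55 ≡ 120 · 35 · 35 · 16 · 4 ≡ 30 (mod 221).
Squaring chain: 30 → 16; never reaches −1, so base 4 is a Miller–Rabin witness that 221 is composite.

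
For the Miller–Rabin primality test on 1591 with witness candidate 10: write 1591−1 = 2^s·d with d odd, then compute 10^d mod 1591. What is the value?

778

1591 − 1 = 1590 = 2^1 · 795, so d = 795.
10^1 ≡ 10 (mod 1591)
10^2 ≡ 10^2 = 100 ≡ 100 (mod 1591)
10^4 ≡ 100^2 = 10000 ≡ 454 (mod 1591)
10^8 ≡ 454^2 = 206116 ≡ 877 (mod 1591)
10^16 ≡ 877^2 = 769129 ≡ 676 (mod 1591)
10^32 ≡ 676^2 = 456976 ≡ 359 (mod 1591)
10^64 ≡ 359^2 = 128881 ≡ 10 (mod 1591)
10^128 ≡ 10^2 = 100 ≡ 100 (mod 1591)
10^256 ≡ 100^2 = 10000 ≡ 454 (mod 1591)
10^512 ≡ 454^2 = 206116 ≡ 877 (mod 1591)
795 = 512 + 256 + 16 + 8 + 2 + 1 in binary powers of 2.
So 10^795 ≡ 877 · 454 · 676 · 877 · 100 · 10 ≡ 778 (mod 1591).
Squaring chain: 778; never reaches −1, so base 10 is a Miller–Rabin witness that 1591 is composite.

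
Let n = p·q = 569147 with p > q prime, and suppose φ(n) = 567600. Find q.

601

φ(n) = (p−1)(q−1) = n − (p+q) + 1, so p + q = 569147 − 567600 + 1 = 1548.
p and q are the roots of t² − 1548t + 569147 = 0.
Discriminant: 1548² − 4·569147 = 2396304 − 2276588 = 119716; √119716 = 346.
q = (1548 − 346)/2 = 601, p = (1548 + 346)/2 = 947.
Check: 601 · 947 = 569147.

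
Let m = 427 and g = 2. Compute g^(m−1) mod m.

2^1 ≡ 2 (mod 427)
2^2 ≡ 2^2 = 4 ≡ 4 (mod 427)
2^4 ≡ 4^2 = 16 ≡ 16 (mod 427)
2^8 ≡ 16^2 = 256 ≡ 256 (mod 427)
2^16 ≡ 256^2 = 65536 ≡ 205 (mod 427)
2^32 ≡ 205^2 = 42025 ≡ 179 (mod 427)
2^64 ≡ 179^2 = 32041 ≡ 16 (mod 427)
2^128 ≡ 16^2 = 256 ≡ 256 (mod 427)
2^256 ≡ 256^2 = 65536 ≡ 205 (mod 427)
426 = 256 + 128 + 32 + 8 + 2 in binary powers of 2.
So 2^426 ≡ 205 · 256 · 179 · 256 · 4 ≡ 64 (mod 427).
Since 64 ≠ 1, base 2 is a Fermat witness: 427 is composite.

64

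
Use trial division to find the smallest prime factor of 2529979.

59

2529979 is odd.
Digit sum 43, not divisible by 3.
Ends in 9: not divisible by 5.
7: 2529979 = 7·361425 + 4
11: 2529979 = 11·229998 + 1
13: 2529979 = 13·194613 + 10
17: 2529979 = 17·148822 + 5
19: 2529979 = 19·133156 + 15
23: 2529979 = 23·109999 + 2
29: 2529979 = 29·87240 + 19
31: 2529979 = 31·81612 + 7
37: 2529979 = 37·68377 + 30
41: 2529979 = 41·61706 + 33
43: 2529979 = 43·58836 + 31
47: 2529979 = 47·53829 + 16
53: 2529979 = 53·47735 + 24
59: 2529979 = 59·42881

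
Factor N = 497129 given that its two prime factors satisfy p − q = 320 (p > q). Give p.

883

Since p = q + 320, we have 497129 = q(q + 320), so q² + 320q − 497129 = 0.
Discriminant: 320² + 4·497129 = 102400 + 1988516 = 2090916; √2090916 = 1446.
q = (−320 + 1446)/2 = 563, and p = q + 320 = 883.
Check: 563 · 883 = 497129.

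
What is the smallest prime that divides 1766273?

97

1766273 is odd.
Digit sum 32, not divisible by 3.
Ends in 3: not divisible by 5.
7: 1766273 = 7·252324 + 5
11: 1766273 = 11·160570 + 3
13: 1766273 = 13·135867 + 2
17: 1766273 = 17·103898 + 7
19: 1766273 = 19·92961 + 14
23: 1766273 = 23·76794 + 11
29: 1766273 = 29·60905 + 28
31: 1766273 = 31·56976 + 17
37: 1766273 = 37·47737 + 4
41: 1766273 = 41·43079 + 34
43: 1766273 = 43·41076 + 5
47: 1766273 = 47·37580 + 13
53: 1766273 = 53·33325 + 48
59: 1766273 = 59·29936 + 49
61: 1766273 = 61·28955 + 18
67: 1766273 = 67·26362 + 19
71: 1766273 = 71·24877 + 6
73: 1766273 = 73·24195 + 38
79: 1766273 = 79·22357 + 70
83: 1766273 = 83·21280 + 33
89: 1766273 = 89·19845 + 68
97: 1766273 = 97·18209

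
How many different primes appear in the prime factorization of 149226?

6

149226 = 2 · 74613
74613 = 3 · 24871
24871 = 7 · 3553
3553 = 11 · 323
323 = 17 · 19
149226 = 2 · 3 · 7 · 11 · 17 · 19, which has 6 distinct prime factors.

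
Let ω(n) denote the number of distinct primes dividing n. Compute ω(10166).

10166 = 2 · 5083
5083 = 13 · 391
391 = 17 · 23
10166 = 2 · 13 · 17 · 23, which has 4 distinct prime factors.

4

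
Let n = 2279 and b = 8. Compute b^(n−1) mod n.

520

8^1 ≡ 8 (mod 2279)
8^2 ≡ 8^2 = 64 ≡ 64 (mod 2279)
8^4 ≡ 64^2 = 4096 ≡ 1817 (mod 2279)
8^8 ≡ 1817^2 = 3301489 ≡ 1497 (mod 2279)
8^16 ≡ 1497^2 = 2241009 ≡ 752 (mod 2279)
8^32 ≡ 752^2 = 565504 ≡ 312 (mod 2279)
8^64 ≡ 312^2 = 97344 ≡ 1626 (mod 2279)
8^128 ≡ 1626^2 = 2643876 ≡ 236 (mod 2279)
8^256 ≡ 236^2 = 55696 ≡ 1000 (mod 2279)
8^512 ≡ 1000^2 = 1000000 ≡ 1798 (mod 2279)
8^1024 ≡ 1798^2 = 3232804 ≡ 1182 (mod 2279)
8^2048 ≡ 1182^2 = 1397124 ≡ 97 (mod 2279)
2278 = 2048 + 128 + 64 + 32 + 4 + 2 in binary powers of 2.
So 8^2278 ≡ 97 · 236 · 1626 · 312 · 1817 · 64 ≡ 520 (mod 2279).
Since 520 ≠ 1, base 8 is a Fermat witness: 2279 is composite.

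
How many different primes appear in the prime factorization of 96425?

96425 = 5^2 · 3857
3857 = 7 · 551
551 = 19 · 29
96425 = 5^2 · 7 · 19 · 29, which has 4 distinct prime factors.

4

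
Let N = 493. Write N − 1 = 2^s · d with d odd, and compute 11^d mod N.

493 − 1 = 492 = 2^2 · 123, so d = 123.
11^1 ≡ 11 (mod 493)
11^2 ≡ 11^2 = 121 ≡ 121 (mod 493)
11^4 ≡ 121^2 = 14641 ≡ 344 (mod 493)
11^8 ≡ 344^2 = 118336 ≡ 16 (mod 493)
11^16 ≡ 16^2 = 256 ≡ 256 (mod 493)
11^32 ≡ 256^2 = 65536 ≡ 460 (mod 493)
11^64 ≡ 460^2 = 211600 ≡ 103 (mod 493)
123 = 64 + 32 + 16 + 8 + 2 + 1 in binary powers of 2.
So 11^123 ≡ 103 · 460 · 256 · 16 · 121 · 11 ≡ 97 (mod 493).
Squaring chain: 97 → 42; never reaches −1, so base 11 is a Miller–Rabin witness that 493 is composite.

97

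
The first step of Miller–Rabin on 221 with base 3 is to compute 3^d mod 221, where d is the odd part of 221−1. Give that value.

198

221 − 1 = 220 = 2^2 · 55, so d = 55.
3^1 ≡ 3 (mod 221)
3^2 ≡ 3^2 = 9 ≡ 9 (mod 221)
3^4 ≡ 9^2 = 81 ≡ 81 (mod 221)
3^8 ≡ 81^2 = 6561 ≡ 152 (mod 221)
3^16 ≡ 152^2 = 23104 ≡ 120 (mod 221)
3^32 ≡ 120^2 = 14400 ≡ 35 (mod 221)
55 = 32 + 16 + 4 + 2 + 1 in binary powers of 2.
So 3^55 ≡ 35 · 120 · 81 · 9 · 3 ≡ 198 (mod 221).
Squaring chain: 198 → 87; never reaches −1, so base 3 is a Miller–Rabin witness that 221 is composite.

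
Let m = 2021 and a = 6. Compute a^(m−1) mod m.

1511

6^1 ≡ 6 (mod 2021)
6^2 ≡ 6^2 = 36 ≡ 36 (mod 2021)
6^4 ≡ 36^2 = 1296 ≡ 1296 (mod 2021)
6^8 ≡ 1296^2 = 1679616 ≡ 165 (mod 2021)
6^16 ≡ 165^2 = 27225 ≡ 952 (mod 2021)
6^32 ≡ 952^2 = 906304 ≡ 896 (mod 2021)
6^64 ≡ 896^2 = 802816 ≡ 479 (mod 2021)
6^128 ≡ 479^2 = 229441 ≡ 1068 (mod 2021)
6^256 ≡ 1068^2 = 1140624 ≡ 780 (mod 2021)
6^512 ≡ 780^2 = 608400 ≡ 79 (mod 2021)
6^1024 ≡ 79^2 = 6241 ≡ 178 (mod 2021)
2020 = 1024 + 512 + 256 + 128 + 64 + 32 + 4 in binary powers of 2.
So 6^2020 ≡ 178 · 79 · 780 · 1068 · 479 · 896 · 1296 ≡ 1511 (mod 2021).
Since 1511 ≠ 1, base 6 is a Fermat witness: 2021 is composite.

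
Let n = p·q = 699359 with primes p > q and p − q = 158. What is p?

919

Since p = q + 158, we have 699359 = q(q + 158), so q² + 158q − 699359 = 0.
Discriminant: 158² + 4·699359 = 24964 + 2797436 = 2822400; √2822400 = 1680.
q = (−158 + 1680)/2 = 761, and p = q + 158 = 919.
Check: 761 · 919 = 699359.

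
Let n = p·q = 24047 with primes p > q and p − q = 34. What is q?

Since p = q + 34, we have 24047 = q(q + 34), so q² + 34q − 24047 = 0.
Discriminant: 34² + 4·24047 = 1156 + 96188 = 97344; √97344 = 312.
q = (−34 + 312)/2 = 139, and p = q + 34 = 173.
Check: 139 · 173 = 24047.

139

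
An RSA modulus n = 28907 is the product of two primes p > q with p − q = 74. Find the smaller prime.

137

Since p = q + 74, we have 28907 = q(q + 74), so q² + 74q − 28907 = 0.
Discriminant: 74² + 4·28907 = 5476 + 115628 = 121104; √121104 = 348.
q = (−74 + 348)/2 = 137, and p = q + 74 = 211.
Check: 137 · 211 = 28907.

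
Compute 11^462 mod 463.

1

11^1 ≡ 11 (mod 463)
11^2 ≡ 11^2 = 121 ≡ 121 (mod 463)
11^4 ≡ 121^2 = 14641 ≡ 288 (mod 463)
11^8 ≡ 288^2 = 82944 ≡ 67 (mod 463)
11^16 ≡ 67^2 = 4489 ≡ 322 (mod 463)
11^32 ≡ 322^2 = 103684 ≡ 435 (mod 463)
11^64 ≡ 435^2 = 189225 ≡ 321 (mod 463)
11^128 ≡ 321^2 = 103041 ≡ 255 (mod 463)
11^256 ≡ 255^2 = 65025 ≡ 205 (mod 463)
462 = 256 + 128 + 64 + 8 + 4 + 2 in binary powers of 2.
So 11^462 ≡ 205 · 255 · 321 · 67 · 288 · 121 ≡ 1 (mod 463).
Since the result is 1, base 11 gives no evidence that 463 is composite.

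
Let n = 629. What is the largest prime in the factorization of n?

37

629 = 17 · 37
37 is prime.
So 629 = 17 · 37; the largest prime factor is 37.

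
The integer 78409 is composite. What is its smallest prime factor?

78409 is odd.
Digit sum 28, not divisible by 3.
Ends in 9: not divisible by 5.
7: 78409 = 7·11201 + 2
11: 78409 = 11·7128 + 1
13: 78409 = 13·6031 + 6
17: 78409 = 17·4612 + 5
19: 78409 = 19·4126 + 15
23: 78409 = 23·3409 + 2
29: 78409 = 29·2703 + 22
31: 78409 = 31·2529 + 10
37: 78409 = 37·2119 + 6
41: 78409 = 41·1912 + 17
43: 78409 = 43·1823 + 20
47: 78409 = 47·1668 + 13
53: 78409 = 53·1479 + 22
59: 78409 = 59·1328 + 57
61: 78409 = 61·1285 + 24
67: 78409 = 67·1170 + 19
71: 78409 = 71·1104 + 25
73: 78409 = 73·1074 + 7
79: 78409 = 79·992 + 41
83: 78409 = 83·944 + 57
89: 78409 = 89·881

89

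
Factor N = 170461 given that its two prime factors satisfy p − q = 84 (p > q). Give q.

Since p = q + 84, we have 170461 = q(q + 84), so q² + 84q − 170461 = 0.
Discriminant: 84² + 4·170461 = 7056 + 681844 = 688900; √688900 = 830.
q = (−84 + 830)/2 = 373, and p = q + 84 = 457.
Check: 373 · 457 = 170461.

373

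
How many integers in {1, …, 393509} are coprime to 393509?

367632

Factor: 393509 = 19 · 139 · 149.
φ(393509) = (19−1) · (139−1) · (149−1) = 18 · 138 · 148 = 367632.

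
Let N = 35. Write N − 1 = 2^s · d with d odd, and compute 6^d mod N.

35 − 1 = 34 = 2^1 · 17, so d = 17.
6^1 ≡ 6 (mod 35)
6^2 ≡ 6^2 = 36 ≡ 1 (mod 35)
6^4 ≡ 1^2 = 1 ≡ 1 (mod 35)
6^8 ≡ 1^2 = 1 ≡ 1 (mod 35)
6^16 ≡ 1^2 = 1 ≡ 1 (mod 35)
17 = 16 + 1 in binary powers of 2.
So 6^17 ≡ 1 · 6 ≡ 6 (mod 35).
Squaring chain: 6; never reaches −1, so base 6 is a Miller–Rabin witness that 35 is composite.

6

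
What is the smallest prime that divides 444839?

444839 is odd.
Digit sum 32, not divisible by 3.
Ends in 9: not divisible by 5.
7: 444839 = 7·63548 + 3
11: 444839 = 11·40439 + 10
13: 444839 = 13·34218 + 5
17: 444839 = 17·26167

17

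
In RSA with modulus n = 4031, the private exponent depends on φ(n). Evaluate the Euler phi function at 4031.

Factor: 4031 = 29 · 139.
φ(4031) = (29−1) · (139−1) = 28 · 138 = 3864.

3864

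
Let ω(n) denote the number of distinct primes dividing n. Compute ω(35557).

35557 = 31^2 · 37
35557 = 31^2 · 37, which has 2 distinct prime factors.

2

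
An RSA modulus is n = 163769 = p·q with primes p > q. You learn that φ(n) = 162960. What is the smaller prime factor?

φ(n) = (p−1)(q−1) = n − (p+q) + 1, so p + q = 163769 − 162960 + 1 = 810.
p and q are the roots of t² − 810t + 163769 = 0.
Discriminant: 810² − 4·163769 = 656100 − 655076 = 1024; √1024 = 32.
q = (810 − 32)/2 = 389, p = (810 + 32)/2 = 421.
Check: 389 · 421 = 163769.

389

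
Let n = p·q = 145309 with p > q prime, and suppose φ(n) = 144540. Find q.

φ(n) = (p−1)(q−1) = n − (p+q) + 1, so p + q = 145309 − 144540 + 1 = 770.
p and q are the roots of t² − 770t + 145309 = 0.
Discriminant: 770² − 4·145309 = 592900 − 581236 = 11664; √11664 = 108.
q = (770 − 108)/2 = 331, p = (770 + 108)/2 = 439.
Check: 331 · 439 = 145309.

331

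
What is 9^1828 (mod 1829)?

1661

9^1 ≡ 9 (mod 1829)
9^2 ≡ 9^2 = 81 ≡ 81 (mod 1829)
9^4 ≡ 81^2 = 6561 ≡ 1074 (mod 1829)
9^8 ≡ 1074^2 = 1153476 ≡ 1206 (mod 1829)
9^16 ≡ 1206^2 = 1454436 ≡ 381 (mod 1829)
9^32 ≡ 381^2 = 145161 ≡ 670 (mod 1829)
9^64 ≡ 670^2 = 448900 ≡ 795 (mod 1829)
9^128 ≡ 795^2 = 632025 ≡ 1020 (mod 1829)
9^256 ≡ 1020^2 = 1040400 ≡ 1528 (mod 1829)
9^512 ≡ 1528^2 = 2334784 ≡ 980 (mod 1829)
9^1024 ≡ 980^2 = 960400 ≡ 175 (mod 1829)
1828 = 1024 + 512 + 256 + 32 + 4 in binary powers of 2.
So 9^1828 ≡ 175 · 980 · 1528 · 670 · 1074 ≡ 1661 (mod 1829).
Since 1661 ≠ 1, base 9 is a Fermat witness: 1829 is composite.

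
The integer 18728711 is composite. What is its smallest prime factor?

18728711 is odd.
Digit sum 35, not divisible by 3.
Ends in 1: not divisible by 5.
7: 18728711 = 7·2675530 + 1
11: 18728711 = 11·1702610 + 1
13: 18728711 = 13·1440670 + 1
17: 18728711 = 17·1101688 + 15
19: 18728711 = 19·985721 + 12
23: 18728711 = 23·814291 + 18
29: 18728711 = 29·645817 + 18
31: 18728711 = 31·604151 + 30
37: 18728711 = 37·506181 + 14
41: 18728711 = 41·456797 + 34
43: 18728711 = 43·435551 + 18
47: 18728711 = 47·398483 + 10
53: 18728711 = 53·353371 + 48
59: 18728711 = 59·317435 + 46
61: 18728711 = 61·307028 + 3
67: 18728711 = 67·279533

67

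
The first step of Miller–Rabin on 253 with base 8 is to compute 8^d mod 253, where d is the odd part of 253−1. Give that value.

50

253 − 1 = 252 = 2^2 · 63, so d = 63.
8^1 ≡ 8 (mod 253)
8^2 ≡ 8^2 = 64 ≡ 64 (mod 253)
8^4 ≡ 64^2 = 4096 ≡ 48 (mod 253)
8^8 ≡ 48^2 = 2304 ≡ 27 (mod 253)
8^16 ≡ 27^2 = 729 ≡ 223 (mod 253)
8^32 ≡ 223^2 = 49729 ≡ 141 (mod 253)
63 = 32 + 16 + 8 + 4 + 2 + 1 in binary powers of 2.
So 8^63 ≡ 141 · 223 · 27 · 48 · 64 · 8 ≡ 50 (mod 253).
Squaring chain: 50 → 223; never reaches −1, so base 8 is a Miller–Rabin witness that 253 is composite.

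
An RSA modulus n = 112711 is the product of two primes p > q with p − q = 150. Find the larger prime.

419

Since p = q + 150, we have 112711 = q(q + 150), so q² + 150q − 112711 = 0.
Discriminant: 150² + 4·112711 = 22500 + 450844 = 473344; √473344 = 688.
q = (−150 + 688)/2 = 269, and p = q + 150 = 419.
Check: 269 · 419 = 112711.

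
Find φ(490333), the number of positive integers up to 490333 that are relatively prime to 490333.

458640

Factor: 490333 = 19 · 131 · 197.
φ(490333) = (19−1) · (131−1) · (197−1) = 18 · 130 · 196 = 458640.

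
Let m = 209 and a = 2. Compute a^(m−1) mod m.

36

2^1 ≡ 2 (mod 209)
2^2 ≡ 2^2 = 4 ≡ 4 (mod 209)
2^4 ≡ 4^2 = 16 ≡ 16 (mod 209)
2^8 ≡ 16^2 = 256 ≡ 47 (mod 209)
2^16 ≡ 47^2 = 2209 ≡ 119 (mod 209)
2^32 ≡ 119^2 = 14161 ≡ 158 (mod 209)
2^64 ≡ 158^2 = 24964 ≡ 93 (mod 209)
2^128 ≡ 93^2 = 8649 ≡ 80 (mod 209)
208 = 128 + 64 + 16 in binary powers of 2.
So 2^208 ≡ 80 · 93 · 119 ≡ 36 (mod 209).
Since 36 ≠ 1, base 2 is a Fermat witness: 209 is composite.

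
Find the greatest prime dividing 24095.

24095 = 5 · 4819
4819 = 61 · 79
79 is prime.
So 24095 = 5 · 61 · 79; the largest prime factor is 79.

79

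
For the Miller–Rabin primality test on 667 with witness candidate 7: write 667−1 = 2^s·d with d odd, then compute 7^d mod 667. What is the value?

667 − 1 = 666 = 2^1 · 333, so d = 333.
7^1 ≡ 7 (mod 667)
7^2 ≡ 7^2 = 49 ≡ 49 (mod 667)
7^4 ≡ 49^2 = 2401 ≡ 400 (mod 667)
7^8 ≡ 400^2 = 160000 ≡ 587 (mod 667)
7^16 ≡ 587^2 = 344569 ≡ 397 (mod 667)
7^32 ≡ 397^2 = 157609 ≡ 197 (mod 667)
7^64 ≡ 197^2 = 38809 ≡ 123 (mod 667)
7^128 ≡ 123^2 = 15129 ≡ 455 (mod 667)
7^256 ≡ 455^2 = 207025 ≡ 255 (mod 667)
333 = 256 + 64 + 8 + 4 + 1 in binary powers of 2.
So 7^333 ≡ 255 · 123 · 587 · 400 · 7 ≡ 458 (mod 667).
Squaring chain: 458; never reaches −1, so base 7 is a Miller–Rabin witness that 667 is composite.

458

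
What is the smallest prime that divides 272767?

272767 is odd.
Digit sum 31, not divisible by 3.
Ends in 7: not divisible by 5.
7: 272767 = 7·38966 + 5
11: 272767 = 11·24797

11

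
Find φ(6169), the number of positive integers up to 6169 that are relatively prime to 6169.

5940

Factor: 6169 = 31 · 199.
φ(6169) = (31−1) · (199−1) = 30 · 198 = 5940.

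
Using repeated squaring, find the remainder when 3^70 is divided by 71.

1

3^1 ≡ 3 (mod 71)
3^2 ≡ 3^2 = 9 ≡ 9 (mod 71)
3^4 ≡ 9^2 = 81 ≡ 10 (mod 71)
3^8 ≡ 10^2 = 100 ≡ 29 (mod 71)
3^16 ≡ 29^2 = 841 ≡ 60 (mod 71)
3^32 ≡ 60^2 = 3600 ≡ 50 (mod 71)
3^64 ≡ 50^2 = 2500 ≡ 15 (mod 71)
70 = 64 + 4 + 2 in binary powers of 2.
So 3^70 ≡ 15 · 10 · 9 ≡ 1 (mod 71).
Since the result is 1, base 3 gives no evidence that 71 is composite.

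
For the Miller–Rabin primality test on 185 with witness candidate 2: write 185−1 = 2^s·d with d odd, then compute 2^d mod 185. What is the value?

185 − 1 = 184 = 2^3 · 23, so d = 23.
2^1 ≡ 2 (mod 185)
2^2 ≡ 2^2 = 4 ≡ 4 (mod 185)
2^4 ≡ 4^2 = 16 ≡ 16 (mod 185)
2^8 ≡ 16^2 = 256 ≡ 71 (mod 185)
2^16 ≡ 71^2 = 5041 ≡ 46 (mod 185)
23 = 16 + 4 + 2 + 1 in binary powers of 2.
So 2^23 ≡ 46 · 16 · 4 · 2 ≡ 153 (mod 185).
Squaring chain: 153 → 99 → 181; never reaches −1, so base 2 is a Miller–Rabin witness that 185 is composite.

153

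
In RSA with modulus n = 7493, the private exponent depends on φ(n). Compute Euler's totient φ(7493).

7308

Factor: 7493 = 59 · 127.
φ(7493) = (59−1) · (127−1) = 58 · 126 = 7308.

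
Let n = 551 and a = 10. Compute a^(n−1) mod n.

10^1 ≡ 10 (mod 551)
10^2 ≡ 10^2 = 100 ≡ 100 (mod 551)
10^4 ≡ 100^2 = 10000 ≡ 82 (mod 551)
10^8 ≡ 82^2 = 6724 ≡ 112 (mod 551)
10^16 ≡ 112^2 = 12544 ≡ 422 (mod 551)
10^32 ≡ 422^2 = 178084 ≡ 111 (mod 551)
10^64 ≡ 111^2 = 12321 ≡ 199 (mod 551)
10^128 ≡ 199^2 = 39601 ≡ 480 (mod 551)
10^256 ≡ 480^2 = 230400 ≡ 82 (mod 551)
10^512 ≡ 82^2 = 6724 ≡ 112 (mod 551)
550 = 512 + 32 + 4 + 2 in binary powers of 2.
So 10^550 ≡ 112 · 111 · 82 · 100 ≡ 237 (mod 551).
Since 237 ≠ 1, base 10 is a Fermat witness: 551 is composite.

237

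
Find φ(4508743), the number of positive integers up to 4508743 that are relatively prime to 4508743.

4426488

Factor: 4508743 = 139 · 163 · 199.
φ(4508743) = (139−1) · (163−1) · (199−1) = 138 · 162 · 198 = 4426488.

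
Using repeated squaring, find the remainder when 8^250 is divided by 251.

8^1 ≡ 8 (mod 251)
8^2 ≡ 8^2 = 64 ≡ 64 (mod 251)
8^4 ≡ 64^2 = 4096 ≡ 80 (mod 251)
8^8 ≡ 80^2 = 6400 ≡ 125 (mod 251)
8^16 ≡ 125^2 = 15625 ≡ 63 (mod 251)
8^32 ≡ 63^2 = 3969 ≡ 204 (mod 251)
8^64 ≡ 204^2 = 41616 ≡ 201 (mod 251)
8^128 ≡ 201^2 = 40401 ≡ 241 (mod 251)
250 = 128 + 64 + 32 + 16 + 8 + 2 in binary powers of 2.
So 8^250 ≡ 241 · 201 · 204 · 63 · 125 · 64 ≡ 1 (mod 251).
Since the result is 1, base 8 gives no evidence that 251 is composite.

1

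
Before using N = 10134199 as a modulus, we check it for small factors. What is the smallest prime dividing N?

10134199 is odd.
Digit sum 28, not divisible by 3.
Ends in 9: not divisible by 5.
7: 10134199 = 7·1447742 + 5
11: 10134199 = 11·921290 + 9
13: 10134199 = 13·779553 + 10
17: 10134199 = 17·596129 + 6
19: 10134199 = 19·533378 + 17
23: 10134199 = 23·440617 + 8
29: 10134199 = 29·349455 + 4
31: 10134199 = 31·326909 + 20
37: 10134199 = 37·273897 + 10
41: 10134199 = 41·247175 + 24
43: 10134199 = 43·235679 + 2
47: 10134199 = 47·215621 + 12
53: 10134199 = 53·191211 + 16
59: 10134199 = 59·171766 + 5
61: 10134199 = 61·166134 + 25
67: 10134199 = 67·151256 + 47
71: 10134199 = 71·142735 + 14
73: 10134199 = 73·138824 + 47
79: 10134199 = 79·128281

79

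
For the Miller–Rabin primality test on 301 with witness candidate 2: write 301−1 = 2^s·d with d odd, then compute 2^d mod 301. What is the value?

301 − 1 = 300 = 2^2 · 75, so d = 75.
2^1 ≡ 2 (mod 301)
2^2 ≡ 2^2 = 4 ≡ 4 (mod 301)
2^4 ≡ 4^2 = 16 ≡ 16 (mod 301)
2^8 ≡ 16^2 = 256 ≡ 256 (mod 301)
2^16 ≡ 256^2 = 65536 ≡ 219 (mod 301)
2^32 ≡ 219^2 = 47961 ≡ 102 (mod 301)
2^64 ≡ 102^2 = 10404 ≡ 170 (mod 301)
75 = 64 + 8 + 2 + 1 in binary powers of 2.
So 2^75 ≡ 170 · 256 · 4 · 2 ≡ 204 (mod 301).
Squaring chain: 204 → 78; never reaches −1, so base 2 is a Miller–Rabin witness that 301 is composite.

204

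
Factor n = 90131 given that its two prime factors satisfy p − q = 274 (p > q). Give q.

193

Since p = q + 274, we have 90131 = q(q + 274), so q² + 274q − 90131 = 0.
Discriminant: 274² + 4·90131 = 75076 + 360524 = 435600; √435600 = 660.
q = (−274 + 660)/2 = 193, and p = q + 274 = 467.
Check: 193 · 467 = 90131.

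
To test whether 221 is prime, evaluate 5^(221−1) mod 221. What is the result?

5^1 ≡ 5 (mod 221)
5^2 ≡ 5^2 = 25 ≡ 25 (mod 221)
5^4 ≡ 25^2 = 625 ≡ 183 (mod 221)
5^8 ≡ 183^2 = 33489 ≡ 118 (mod 221)
5^16 ≡ 118^2 = 13924 ≡ 1 (mod 221)
5^32 ≡ 1^2 = 1 ≡ 1 (mod 221)
5^64 ≡ 1^2 = 1 ≡ 1 (mod 221)
5^128 ≡ 1^2 = 1 ≡ 1 (mod 221)
220 = 128 + 64 + 16 + 8 + 4 in binary powers of 2.
So 5^220 ≡ 1 · 1 · 1 · 118 · 183 ≡ 157 (mod 221).
Since 157 ≠ 1, base 5 is a Fermat witness: 221 is composite.

157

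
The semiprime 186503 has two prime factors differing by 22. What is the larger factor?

443

Since p = q + 22, we have 186503 = q(q + 22), so q² + 22q − 186503 = 0.
Discriminant: 22² + 4·186503 = 484 + 746012 = 746496; √746496 = 864.
q = (−22 + 864)/2 = 421, and p = q + 22 = 443.
Check: 421 · 443 = 186503.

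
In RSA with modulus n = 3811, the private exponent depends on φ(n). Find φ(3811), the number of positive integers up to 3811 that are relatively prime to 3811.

Factor: 3811 = 37 · 103.
φ(3811) = (37−1) · (103−1) = 36 · 102 = 3672.

3672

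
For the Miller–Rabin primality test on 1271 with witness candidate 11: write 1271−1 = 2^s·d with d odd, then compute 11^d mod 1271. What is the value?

1271 − 1 = 1270 = 2^1 · 635, so d = 635.
11^1 ≡ 11 (mod 1271)
11^2 ≡ 11^2 = 121 ≡ 121 (mod 1271)
11^4 ≡ 121^2 = 14641 ≡ 660 (mod 1271)
11^8 ≡ 660^2 = 435600 ≡ 918 (mod 1271)
11^16 ≡ 918^2 = 842724 ≡ 51 (mod 1271)
11^32 ≡ 51^2 = 2601 ≡ 59 (mod 1271)
11^64 ≡ 59^2 = 3481 ≡ 939 (mod 1271)
11^128 ≡ 939^2 = 881721 ≡ 918 (mod 1271)
11^256 ≡ 918^2 = 842724 ≡ 51 (mod 1271)
11^512 ≡ 51^2 = 2601 ≡ 59 (mod 1271)
635 = 512 + 64 + 32 + 16 + 8 + 2 + 1 in binary powers of 2.
So 11^635 ≡ 59 · 939 · 59 · 51 · 918 · 121 · 11 ≡ 998 (mod 1271).
Squaring chain: 998; never reaches −1, so base 11 is a Miller–Rabin witness that 1271 is composite.

998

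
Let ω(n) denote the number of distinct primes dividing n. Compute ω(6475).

6475 = 5^2 · 259
259 = 7 · 37
6475 = 5^2 · 7 · 37, which has 3 distinct prime factors.

3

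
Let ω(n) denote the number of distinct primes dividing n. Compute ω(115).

2

115 = 5 · 23
115 = 5 · 23, which has 2 distinct prime factors.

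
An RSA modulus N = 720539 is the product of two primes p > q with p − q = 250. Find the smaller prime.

733

Since p = q + 250, we have 720539 = q(q + 250), so q² + 250q − 720539 = 0.
Discriminant: 250² + 4·720539 = 62500 + 2882156 = 2944656; √2944656 = 1716.
q = (−250 + 1716)/2 = 733, and p = q + 250 = 983.
Check: 733 · 983 = 720539.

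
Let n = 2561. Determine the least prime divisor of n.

13

2561 is odd.
Digit sum 14, not divisible by 3.
Ends in 1: not divisible by 5.
7: 2561 = 7·365 + 6
11: 2561 = 11·232 + 9
13: 2561 = 13·197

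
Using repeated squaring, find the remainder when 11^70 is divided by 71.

1

11^1 ≡ 11 (mod 71)
11^2 ≡ 11^2 = 121 ≡ 50 (mod 71)
11^4 ≡ 50^2 = 2500 ≡ 15 (mod 71)
11^8 ≡ 15^2 = 225 ≡ 12 (mod 71)
11^16 ≡ 12^2 = 144 ≡ 2 (mod 71)
11^32 ≡ 2^2 = 4 ≡ 4 (mod 71)
11^64 ≡ 4^2 = 16 ≡ 16 (mod 71)
70 = 64 + 4 + 2 in binary powers of 2.
So 11^70 ≡ 16 · 15 · 50 ≡ 1 (mod 71).
Since the result is 1, base 11 gives no evidence that 71 is composite.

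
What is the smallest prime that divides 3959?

3959 is odd.
Digit sum 26, not divisible by 3.
Ends in 9: not divisible by 5.
7: 3959 = 7·565 + 4
11: 3959 = 11·359 + 10
13: 3959 = 13·304 + 7
17: 3959 = 17·232 + 15
19: 3959 = 19·208 + 7
23: 3959 = 23·172 + 3
29: 3959 = 29·136 + 15
31: 3959 = 31·127 + 22
37: 3959 = 37·107

37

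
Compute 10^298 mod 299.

289

10^1 ≡ 10 (mod 299)
10^2 ≡ 10^2 = 100 ≡ 100 (mod 299)
10^4 ≡ 100^2 = 10000 ≡ 133 (mod 299)
10^8 ≡ 133^2 = 17689 ≡ 48 (mod 299)
10^16 ≡ 48^2 = 2304 ≡ 211 (mod 299)
10^32 ≡ 211^2 = 44521 ≡ 269 (mod 299)
10^64 ≡ 269^2 = 72361 ≡ 3 (mod 299)
10^128 ≡ 3^2 = 9 ≡ 9 (mod 299)
10^256 ≡ 9^2 = 81 ≡ 81 (mod 299)
298 = 256 + 32 + 8 + 2 in binary powers of 2.
So 10^298 ≡ 81 · 269 · 48 · 100 ≡ 289 (mod 299).
Since 289 ≠ 1, base 10 is a Fermat witness: 299 is composite.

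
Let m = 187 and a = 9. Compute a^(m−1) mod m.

64

9^1 ≡ 9 (mod 187)
9^2 ≡ 9^2 = 81 ≡ 81 (mod 187)
9^4 ≡ 81^2 = 6561 ≡ 16 (mod 187)
9^8 ≡ 16^2 = 256 ≡ 69 (mod 187)
9^16 ≡ 69^2 = 4761 ≡ 86 (mod 187)
9^32 ≡ 86^2 = 7396 ≡ 103 (mod 187)
9^64 ≡ 103^2 = 10609 ≡ 137 (mod 187)
9^128 ≡ 137^2 = 18769 ≡ 69 (mod 187)
186 = 128 + 32 + 16 + 8 + 2 in binary powers of 2.
So 9^186 ≡ 69 · 103 · 86 · 69 · 81 ≡ 64 (mod 187).
Since 64 ≠ 1, base 9 is a Fermat witness: 187 is composite.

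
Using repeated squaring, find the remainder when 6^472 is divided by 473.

6^1 ≡ 6 (mod 473)
6^2 ≡ 6^2 = 36 ≡ 36 (mod 473)
6^4 ≡ 36^2 = 1296 ≡ 350 (mod 473)
6^8 ≡ 350^2 = 122500 ≡ 466 (mod 473)
6^16 ≡ 466^2 = 217156 ≡ 49 (mod 473)
6^32 ≡ 49^2 = 2401 ≡ 36 (mod 473)
6^64 ≡ 36^2 = 1296 ≡ 350 (mod 473)
6^128 ≡ 350^2 = 122500 ≡ 466 (mod 473)
6^256 ≡ 466^2 = 217156 ≡ 49 (mod 473)
472 = 256 + 128 + 64 + 16 + 8 in binary powers of 2.
So 6^472 ≡ 49 · 466 · 350 · 49 · 466 ≡ 135 (mod 473).
Since 135 ≠ 1, base 6 is a Fermat witness: 473 is composite.

135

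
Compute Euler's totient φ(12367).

12136

Factor: 12367 = 83 · 149.
φ(12367) = (83−1) · (149−1) = 82 · 148 = 12136.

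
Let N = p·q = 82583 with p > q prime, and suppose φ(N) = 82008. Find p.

307

φ(n) = (p−1)(q−1) = n − (p+q) + 1, so p + q = 82583 − 82008 + 1 = 576.
p and q are the roots of t² − 576t + 82583 = 0.
Discriminant: 576² − 4·82583 = 331776 − 330332 = 1444; √1444 = 38.
q = (576 − 38)/2 = 269, p = (576 + 38)/2 = 307.
Check: 269 · 307 = 82583.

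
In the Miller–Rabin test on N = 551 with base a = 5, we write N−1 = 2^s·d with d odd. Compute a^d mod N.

294

551 − 1 = 550 = 2^1 · 275, so d = 275.
5^1 ≡ 5 (mod 551)
5^2 ≡ 5^2 = 25 ≡ 25 (mod 551)
5^4 ≡ 25^2 = 625 ≡ 74 (mod 551)
5^8 ≡ 74^2 = 5476 ≡ 517 (mod 551)
5^16 ≡ 517^2 = 267289 ≡ 54 (mod 551)
5^32 ≡ 54^2 = 2916 ≡ 161 (mod 551)
5^64 ≡ 161^2 = 25921 ≡ 24 (mod 551)
5^128 ≡ 24^2 = 576 ≡ 25 (mod 551)
5^256 ≡ 25^2 = 625 ≡ 74 (mod 551)
275 = 256 + 16 + 2 + 1 in binary powers of 2.
So 5^275 ≡ 74 · 54 · 25 · 5 ≡ 294 (mod 551).
Squaring chain: 294; never reaches −1, so base 5 is a Miller–Rabin witness that 551 is composite.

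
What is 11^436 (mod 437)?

315

11^1 ≡ 11 (mod 437)
11^2 ≡ 11^2 = 121 ≡ 121 (mod 437)
11^4 ≡ 121^2 = 14641 ≡ 220 (mod 437)
11^8 ≡ 220^2 = 48400 ≡ 330 (mod 437)
11^16 ≡ 330^2 = 108900 ≡ 87 (mod 437)
11^32 ≡ 87^2 = 7569 ≡ 140 (mod 437)
11^64 ≡ 140^2 = 19600 ≡ 372 (mod 437)
11^128 ≡ 372^2 = 138384 ≡ 292 (mod 437)
11^256 ≡ 292^2 = 85264 ≡ 49 (mod 437)
436 = 256 + 128 + 32 + 16 + 4 in binary powers of 2.
So 11^436 ≡ 49 · 292 · 140 · 87 · 220 ≡ 315 (mod 437).
Since 315 ≠ 1, base 11 is a Fermat witness: 437 is composite.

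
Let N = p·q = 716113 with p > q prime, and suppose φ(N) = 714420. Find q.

φ(n) = (p−1)(q−1) = n − (p+q) + 1, so p + q = 716113 − 714420 + 1 = 1694.
p and q are the roots of t² − 1694t + 716113 = 0.
Discriminant: 1694² − 4·716113 = 2869636 − 2864452 = 5184; √5184 = 72.
q = (1694 − 72)/2 = 811, p = (1694 + 72)/2 = 883.
Check: 811 · 883 = 716113.

811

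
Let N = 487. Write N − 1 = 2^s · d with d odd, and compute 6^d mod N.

486

487 − 1 = 486 = 2^1 · 243, so d = 243.
6^1 ≡ 6 (mod 487)
6^2 ≡ 6^2 = 36 ≡ 36 (mod 487)
6^4 ≡ 36^2 = 1296 ≡ 322 (mod 487)
6^8 ≡ 322^2 = 103684 ≡ 440 (mod 487)
6^16 ≡ 440^2 = 193600 ≡ 261 (mod 487)
6^32 ≡ 261^2 = 68121 ≡ 428 (mod 487)
6^64 ≡ 428^2 = 183184 ≡ 72 (mod 487)
6^128 ≡ 72^2 = 5184 ≡ 314 (mod 487)
243 = 128 + 64 + 32 + 16 + 2 + 1 in binary powers of 2.
So 6^243 ≡ 314 · 72 · 428 · 261 · 36 · 6 ≡ 486 (mod 487).
Since 6^d ≡ 486 (mod 487), base 6 does not prove 487 composite.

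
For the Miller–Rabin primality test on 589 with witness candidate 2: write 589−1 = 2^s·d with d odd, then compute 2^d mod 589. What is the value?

589 − 1 = 588 = 2^2 · 147, so d = 147.
2^1 ≡ 2 (mod 589)
2^2 ≡ 2^2 = 4 ≡ 4 (mod 589)
2^4 ≡ 4^2 = 16 ≡ 16 (mod 589)
2^8 ≡ 16^2 = 256 ≡ 256 (mod 589)
2^16 ≡ 256^2 = 65536 ≡ 157 (mod 589)
2^32 ≡ 157^2 = 24649 ≡ 500 (mod 589)
2^64 ≡ 500^2 = 250000 ≡ 264 (mod 589)
2^128 ≡ 264^2 = 69696 ≡ 194 (mod 589)
147 = 128 + 16 + 2 + 1 in binary powers of 2.
So 2^147 ≡ 194 · 157 · 4 · 2 ≡ 407 (mod 589).
Squaring chain: 407 → 140; never reaches −1, so base 2 is a Miller–Rabin witness that 589 is composite.

407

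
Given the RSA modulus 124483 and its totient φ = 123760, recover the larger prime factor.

φ(n) = (p−1)(q−1) = n − (p+q) + 1, so p + q = 124483 − 123760 + 1 = 724.
p and q are the roots of t² − 724t + 124483 = 0.
Discriminant: 724² − 4·124483 = 524176 − 497932 = 26244; √26244 = 162.
q = (724 − 162)/2 = 281, p = (724 + 162)/2 = 443.
Check: 281 · 443 = 124483.

443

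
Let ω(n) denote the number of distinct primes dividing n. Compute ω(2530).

4

2530 = 2 · 1265
1265 = 5 · 253
253 = 11 · 23
2530 = 2 · 5 · 11 · 23, which has 4 distinct prime factors.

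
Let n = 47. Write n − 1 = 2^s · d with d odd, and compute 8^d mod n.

1

47 − 1 = 46 = 2^1 · 23, so d = 23.
8^1 ≡ 8 (mod 47)
8^2 ≡ 8^2 = 64 ≡ 17 (mod 47)
8^4 ≡ 17^2 = 289 ≡ 7 (mod 47)
8^8 ≡ 7^2 = 49 ≡ 2 (mod 47)
8^16 ≡ 2^2 = 4 ≡ 4 (mod 47)
23 = 16 + 4 + 2 + 1 in binary powers of 2.
So 8^23 ≡ 4 · 7 · 17 · 8 ≡ 1 (mod 47).
Since 8^d ≡ 1 (mod 47), base 8 does not prove 47 composite.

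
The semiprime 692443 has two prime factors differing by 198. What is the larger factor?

937

Since p = q + 198, we have 692443 = q(q + 198), so q² + 198q − 692443 = 0.
Discriminant: 198² + 4·692443 = 39204 + 2769772 = 2808976; √2808976 = 1676.
q = (−198 + 1676)/2 = 739, and p = q + 198 = 937.
Check: 739 · 937 = 692443.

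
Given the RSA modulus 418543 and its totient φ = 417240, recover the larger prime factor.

733

φ(n) = (p−1)(q−1) = n − (p+q) + 1, so p + q = 418543 − 417240 + 1 = 1304.
p and q are the roots of t² − 1304t + 418543 = 0.
Discriminant: 1304² − 4·418543 = 1700416 − 1674172 = 26244; √26244 = 162.
q = (1304 − 162)/2 = 571, p = (1304 + 162)/2 = 733.
Check: 571 · 733 = 418543.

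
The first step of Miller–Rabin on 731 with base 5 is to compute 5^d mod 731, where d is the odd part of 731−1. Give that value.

632

731 − 1 = 730 = 2^1 · 365, so d = 365.
5^1 ≡ 5 (mod 731)
5^2 ≡ 5^2 = 25 ≡ 25 (mod 731)
5^4 ≡ 25^2 = 625 ≡ 625 (mod 731)
5^8 ≡ 625^2 = 390625 ≡ 271 (mod 731)
5^16 ≡ 271^2 = 73441 ≡ 341 (mod 731)
5^32 ≡ 341^2 = 116281 ≡ 52 (mod 731)
5^64 ≡ 52^2 = 2704 ≡ 511 (mod 731)
5^128 ≡ 511^2 = 261121 ≡ 154 (mod 731)
5^256 ≡ 154^2 = 23716 ≡ 324 (mod 731)
365 = 256 + 64 + 32 + 8 + 4 + 1 in binary powers of 2.
So 5^365 ≡ 324 · 511 · 52 · 271 · 625 · 5 ≡ 632 (mod 731).
Squaring chain: 632; never reaches −1, so base 5 is a Miller–Rabin witness that 731 is composite.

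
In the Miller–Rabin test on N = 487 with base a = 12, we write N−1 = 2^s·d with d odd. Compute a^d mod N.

486

487 − 1 = 486 = 2^1 · 243, so d = 243.
12^1 ≡ 12 (mod 487)
12^2 ≡ 12^2 = 144 ≡ 144 (mod 487)
12^4 ≡ 144^2 = 20736 ≡ 282 (mod 487)
12^8 ≡ 282^2 = 79524 ≡ 143 (mod 487)
12^16 ≡ 143^2 = 20449 ≡ 482 (mod 487)
12^32 ≡ 482^2 = 232324 ≡ 25 (mod 487)
12^64 ≡ 25^2 = 625 ≡ 138 (mod 487)
12^128 ≡ 138^2 = 19044 ≡ 51 (mod 487)
243 = 128 + 64 + 32 + 16 + 2 + 1 in binary powers of 2.
So 12^243 ≡ 51 · 138 · 25 · 482 · 144 · 12 ≡ 486 (mod 487).
Since 12^d ≡ 486 (mod 487), base 12 does not prove 487 composite.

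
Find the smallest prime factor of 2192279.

2192279 is odd.
Digit sum 32, not divisible by 3.
Ends in 9: not divisible by 5.
7: 2192279 = 7·313182 + 5
11: 2192279 = 11·199298 + 1
13: 2192279 = 13·168636 + 11
17: 2192279 = 17·128957 + 10
19: 2192279 = 19·115383 + 2
23: 2192279 = 23·95316 + 11
29: 2192279 = 29·75595 + 24
31: 2192279 = 31·70718 + 21
37: 2192279 = 37·59250 + 29
41: 2192279 = 41·53470 + 9
43: 2192279 = 43·50983 + 10
47: 2192279 = 47·46644 + 11
53: 2192279 = 53·41363 + 40
59: 2192279 = 59·37157 + 16
61: 2192279 = 61·35939

61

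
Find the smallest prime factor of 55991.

55991 is odd.
Digit sum 29, not divisible by 3.
Ends in 1: not divisible by 5.
7: 55991 = 7·7998 + 5
11: 55991 = 11·5090 + 1
13: 55991 = 13·4307

13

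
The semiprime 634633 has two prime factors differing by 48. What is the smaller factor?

Since p = q + 48, we have 634633 = q(q + 48), so q² + 48q − 634633 = 0.
Discriminant: 48² + 4·634633 = 2304 + 2538532 = 2540836; √2540836 = 1594.
q = (−48 + 1594)/2 = 773, and p = q + 48 = 821.
Check: 773 · 821 = 634633.

773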